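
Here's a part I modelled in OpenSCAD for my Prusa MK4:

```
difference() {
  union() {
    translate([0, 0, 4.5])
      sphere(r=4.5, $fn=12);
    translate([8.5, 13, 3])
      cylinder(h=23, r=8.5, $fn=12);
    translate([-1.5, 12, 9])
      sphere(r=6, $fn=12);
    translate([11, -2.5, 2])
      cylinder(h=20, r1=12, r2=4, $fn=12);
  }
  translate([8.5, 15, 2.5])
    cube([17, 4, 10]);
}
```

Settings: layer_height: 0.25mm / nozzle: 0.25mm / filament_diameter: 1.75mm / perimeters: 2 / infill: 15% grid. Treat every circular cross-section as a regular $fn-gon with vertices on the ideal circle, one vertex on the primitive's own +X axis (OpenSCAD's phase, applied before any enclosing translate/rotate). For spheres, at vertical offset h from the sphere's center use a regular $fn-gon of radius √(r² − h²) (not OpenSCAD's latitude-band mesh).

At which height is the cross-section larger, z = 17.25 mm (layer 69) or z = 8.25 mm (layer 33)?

layer 33 (z = 8.25 mm)

Layer 69 (z = 17.25): the sphere is not intersected at this z (|z−center|=12.750 > r=4.5); the cylinder at (8.5, 13): section is a regular 12-gon, circumradius r=8.5 (area = (12/2)·8.500²·sin(360°/12) = 216.75 mm²); the sphere at (-1.5, 12) is absent (|z−center|=8.250 > r=6); the cone at (11, -2.5) contributes a regular 12-gon of circumradius 5.900 (interpolated between r1=12 and r2=4 at t=0.762) (area = (12/2)·5.900²·sin(360°/12) = 104.43 mm²); Combining (union): the 2 present regions are separate (no shared area or edge), so areas and boundary lengths simply add and each stays a separate island — area = 321.18 mm²; the cube at (8.5, 15) is not intersected at this z (z outside [2.5, 12.5]); Subtracting the remaining from the first: none of the subtracted shapes is present at this height, so the result so far is unchanged — area = 321.18 mm². So its area = 321.18 mm². Layer 33 (z = 8.25): the sphere: section is a regular 12-gon, circumradius = √(r²−h²) = √(4.5²−3.75²) = 2.487 (area = (12/2)·2.487²·sin(360°/12) = 18.56 mm²); the cylinder at (8.5, 13): section is a regular 12-gon, circumradius r=8.5 (area = (12/2)·8.500²·sin(360°/12) = 216.75 mm²); the r=6 sphere at (-1.5, 12) slices to a regular 12-gon of circumradius 5.953 (√(r²−h²) with h=0.75 from center) (area = (12/2)·5.953²·sin(360°/12) = 106.31 mm²); the cone at (11, -2.5): at t=0.312 of its height the radius interpolates to r₁+(r₂−r₁)t = 9.500, giving a regular 12-gon of that circumradius (area = (12/2)·9.500²·sin(360°/12) = 270.75 mm²); Taking the union: the regions partially overlap — summed areas 612.38 mm² minus the doubly-counted overlap 37.97 mm² gives 574.40 mm² — area = 574.40 mm²; the cube at (8.5, 15) is present — its section is the full 17×4 rectangle (area 68.00 mm²); After the difference (first − rest): starting from the result so far (574.40 mm²), the 17×4 cube at (8.5, 15) partially overlaps it — only the 28.59 mm² overlap (of its 68.00 mm²) is removed, clipping the outline — area = 545.81 mm². So its area = 545.81 mm². Layer 33 is larger (545.81 vs 321.18 mm²).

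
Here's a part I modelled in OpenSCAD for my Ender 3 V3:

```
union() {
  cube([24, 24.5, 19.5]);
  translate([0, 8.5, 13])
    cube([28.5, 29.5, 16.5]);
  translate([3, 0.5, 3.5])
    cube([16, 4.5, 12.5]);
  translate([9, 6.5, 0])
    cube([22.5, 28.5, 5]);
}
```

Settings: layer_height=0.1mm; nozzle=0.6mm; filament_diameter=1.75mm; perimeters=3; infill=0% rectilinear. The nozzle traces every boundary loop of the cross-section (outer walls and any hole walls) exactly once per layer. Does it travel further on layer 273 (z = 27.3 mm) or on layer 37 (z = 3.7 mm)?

Layer 273 (z = 27.3): the cube is not intersected at this z (z outside [0, 19.5]); the cube at (0, 8.5) (footprint 28.5×29.5) is included at this height (perimeter 116.00 mm); the cube at (3, 0.5) does not reach this height (z outside [3.5, 16]); the cube at (9, 6.5) is not intersected at this z (z outside [0, 5]); Merging all regions: only the 28.5×29.5 cube at (0, 8.5) is present, so the union is just that shape — boundary = 116.00 mm. So its perimeter = 116.00 mm. Layer 37 (z = 3.7): the cube is present — its section is the full 24×24.5 rectangle (perimeter 97.00 mm); the cube at (0, 8.5) is not intersected at this z (z outside [13, 29.5]); the cube at (3, 0.5) (footprint 16×4.5) is included at this height (perimeter 41.00 mm); the cube at (9, 6.5) (footprint 22.5×28.5) is included at this height (perimeter 102.00 mm); Combining (union): the regions partially overlap (shared area 342.00 mm²), so the edge portions inside another operand are dropped and the merged outline is re-measured after clipping — boundary = 133.00 mm. So its perimeter = 133.00 mm. Layer 37 is larger (133.00 vs 116.00 mm).

layer 37 (z = 3.7 mm)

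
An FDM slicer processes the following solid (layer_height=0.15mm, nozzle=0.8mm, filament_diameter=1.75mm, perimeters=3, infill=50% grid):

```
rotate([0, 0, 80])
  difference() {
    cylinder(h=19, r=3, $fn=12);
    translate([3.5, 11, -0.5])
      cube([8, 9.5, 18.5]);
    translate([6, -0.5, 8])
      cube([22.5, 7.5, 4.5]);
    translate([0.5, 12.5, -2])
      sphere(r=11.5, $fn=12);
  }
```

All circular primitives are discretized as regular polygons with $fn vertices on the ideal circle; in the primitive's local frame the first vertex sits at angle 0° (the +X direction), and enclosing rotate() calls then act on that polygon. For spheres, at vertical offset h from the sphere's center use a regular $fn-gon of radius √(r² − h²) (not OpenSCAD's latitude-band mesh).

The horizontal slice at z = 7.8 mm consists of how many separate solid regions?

At z = 7.8 mm: the r=3 cylinder contributes a regular 12-gon of circumradius 3; the 8×9.5 cube at (3.5, 11) contributes its full rectangle; the cube at (6, -0.5) is absent (z outside [8, 12.5]); the sphere at (0.5, 12.5): section is a regular 12-gon, circumradius = √(r²−h²) = √(11.5²−9.8²) = 6.017; Subtracting the remaining from the first: starting from the r=3 cylinder, the 8×9.5 cube at (3.5, 11) misses the remaining region (no effect); the r=11.5 sphere at (0.5, 12.5) misses the remaining region (no effect) — 1 connected region; (whole slice rotated 80° about Z — lengths, areas and connectivity unchanged). The result has 1 disconnected region.

1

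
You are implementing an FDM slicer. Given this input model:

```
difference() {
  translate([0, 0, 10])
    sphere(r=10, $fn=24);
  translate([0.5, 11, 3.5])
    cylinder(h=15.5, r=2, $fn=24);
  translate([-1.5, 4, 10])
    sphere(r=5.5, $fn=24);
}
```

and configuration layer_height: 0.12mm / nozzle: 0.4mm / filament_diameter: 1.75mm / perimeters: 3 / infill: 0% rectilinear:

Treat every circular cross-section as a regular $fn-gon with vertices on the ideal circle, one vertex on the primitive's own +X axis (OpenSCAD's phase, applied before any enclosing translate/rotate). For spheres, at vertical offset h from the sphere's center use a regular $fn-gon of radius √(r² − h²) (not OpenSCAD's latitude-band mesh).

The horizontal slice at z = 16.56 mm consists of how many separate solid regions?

At z = 16.56 mm: the r=10 sphere slices to a regular 24-gon of circumradius 7.548 (√(r²−h²) with h=6.56 from center); the r=2 cylinder at (0.5, 11) gives a regular 24-gon of circumradius 2 (constant along its height); the sphere at (-1.5, 4) is absent (|z−center|=6.560 > r=5.5); After the difference (first − rest): starting from the r=10 sphere, the r=2 cylinder at (0.5, 11) misses the remaining region (no effect) — 1 connected region. The result has 1 disconnected region.

1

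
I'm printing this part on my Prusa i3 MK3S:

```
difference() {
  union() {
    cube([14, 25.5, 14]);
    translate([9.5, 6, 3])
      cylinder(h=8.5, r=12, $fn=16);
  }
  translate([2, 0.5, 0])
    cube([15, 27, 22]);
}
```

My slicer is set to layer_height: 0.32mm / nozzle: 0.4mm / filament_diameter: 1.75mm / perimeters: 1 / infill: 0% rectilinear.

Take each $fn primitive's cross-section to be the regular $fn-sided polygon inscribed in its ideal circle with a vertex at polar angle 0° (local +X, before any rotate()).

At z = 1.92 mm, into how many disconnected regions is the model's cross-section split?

1

At z = 1.92 mm: the 14×25.5 cube contributes its full rectangle; the cylinder at (9.5, 6) does not reach this height (z outside [3, 11.5]); Taking the union: only the 14×25.5 cube is present, so the union is just that shape — 1 connected region; the 15×27 cube at (2, 0.5) contributes its full rectangle; Taking the first minus the rest: starting from that combined region, the 15×27 cube at (2, 0.5) partially overlaps it — only the 300.00 mm² overlap (of its 405.00 mm²) is removed, clipping the outline — 1 connected region. The result has 1 disconnected region.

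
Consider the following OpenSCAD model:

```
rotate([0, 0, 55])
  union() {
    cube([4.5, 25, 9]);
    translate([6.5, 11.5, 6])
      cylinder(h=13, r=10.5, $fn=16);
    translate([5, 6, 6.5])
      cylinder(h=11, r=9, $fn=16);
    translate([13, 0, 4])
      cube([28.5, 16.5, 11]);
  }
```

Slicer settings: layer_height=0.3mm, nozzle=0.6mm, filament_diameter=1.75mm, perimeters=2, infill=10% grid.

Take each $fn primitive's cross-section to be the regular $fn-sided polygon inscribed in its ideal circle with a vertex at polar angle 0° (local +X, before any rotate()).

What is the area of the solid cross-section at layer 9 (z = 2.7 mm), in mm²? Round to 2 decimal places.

At z = 2.7 mm: the cube is present — its section is the full 4.5×25 rectangle (area 112.50 mm²); the cylinder at (6.5, 11.5) is not intersected at this z (z outside [6, 19]); the cylinder at (5, 6) is not intersected at this z (z outside [6.5, 17.5]); the cube at (13, 0) is not intersected at this z (z outside [4, 15]); Merging all regions: only the 4.5×25 cube is present, so the union is just that shape — area = 112.50 mm²; (rotated 55° about Z; rotation is an isometry so areas/perimeters/island counts are preserved). Overall, the cross-section is a single solid region. Net area = 112.50 mm².

112.50 mm²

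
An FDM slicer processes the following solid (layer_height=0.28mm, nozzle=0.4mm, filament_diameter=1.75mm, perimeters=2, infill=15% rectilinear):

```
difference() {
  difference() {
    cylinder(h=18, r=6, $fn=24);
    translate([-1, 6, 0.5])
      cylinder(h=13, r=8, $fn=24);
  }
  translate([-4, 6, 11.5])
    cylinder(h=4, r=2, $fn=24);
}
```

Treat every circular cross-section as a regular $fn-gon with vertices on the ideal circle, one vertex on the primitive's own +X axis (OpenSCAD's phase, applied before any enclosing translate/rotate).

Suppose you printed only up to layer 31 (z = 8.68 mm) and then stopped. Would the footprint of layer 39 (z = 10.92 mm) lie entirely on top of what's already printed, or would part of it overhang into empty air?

entirely on top

Compare the two slices. At z = 8.68: the r=6 cylinder gives a regular 24-gon of circumradius 6 (constant along its height) (area = (24/2)·6.000²·sin(360°/24) = 111.81 mm²); the r=8 cylinder at (-1, 6) contributes a regular 24-gon of circumradius 8 (area = (24/2)·8.000²·sin(360°/24) = 198.77 mm²); Taking the first minus the rest: starting from the r=6 cylinder (111.81 mm²), the r=8 cylinder at (-1, 6) partially overlaps it — only the 68.39 mm² overlap (of its 198.77 mm²) is removed, clipping the outline — area = 43.42 mm²; the cylinder at (-4, 6) is absent (z outside [11.5, 15.5]); After the difference (first − rest): none of the subtracted shapes is present at this height, so the result so far is unchanged — area = 43.42 mm². At z = 10.92: the r=6 cylinder contributes a regular 24-gon of circumradius 6 (area = (24/2)·6.000²·sin(360°/24) = 111.81 mm²); the r=8 cylinder at (-1, 6) contributes a regular 24-gon of circumradius 8 (area = (24/2)·8.000²·sin(360°/24) = 198.77 mm²); Subtracting the remaining from the first: starting from the r=6 cylinder (111.81 mm²), the r=8 cylinder at (-1, 6) partially overlaps it — only the 68.39 mm² overlap (of its 198.77 mm²) is removed, clipping the outline — area = 43.42 mm²; the cylinder at (-4, 6) is not intersected at this z (z outside [11.5, 15.5]); After the difference (first − rest): none of the subtracted shapes is present at this height, so that combined region is unchanged — area = 43.42 mm². Checking containment: the cross-section at z = 10.92 is a subset of the cross-section at z = 8.68.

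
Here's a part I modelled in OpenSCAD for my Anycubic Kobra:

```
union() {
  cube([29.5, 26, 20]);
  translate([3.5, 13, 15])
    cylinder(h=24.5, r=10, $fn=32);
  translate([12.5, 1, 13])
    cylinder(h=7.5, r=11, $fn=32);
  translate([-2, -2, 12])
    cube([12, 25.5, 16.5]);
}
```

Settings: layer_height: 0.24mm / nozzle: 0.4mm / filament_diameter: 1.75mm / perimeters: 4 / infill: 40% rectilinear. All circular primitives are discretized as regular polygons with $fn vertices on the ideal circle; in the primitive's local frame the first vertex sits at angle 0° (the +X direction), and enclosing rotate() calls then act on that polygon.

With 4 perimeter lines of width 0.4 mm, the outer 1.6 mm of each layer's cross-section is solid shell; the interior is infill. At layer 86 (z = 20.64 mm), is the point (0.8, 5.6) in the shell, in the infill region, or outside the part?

infill

At z = 20.64 mm: the cube is not intersected at this z (z outside [0, 20]); the r=10 cylinder at (3.5, 13) contributes a regular 32-gon of circumradius 10; the cylinder at (12.5, 1) is absent (z outside [13, 20.5]); the cube at (-2, -2) (footprint 12×25.5) is included at this height; Combining (union): the regions partially overlap (shared area 223.49 mm²), so overlapping operands fuse into one piece — 1 connected region. Overall, the cross-section is a single solid region. The nearest boundary edge runs (-2.00, -2.00)→(-2.00, 4.66); distance from the point to it = 2.95 mm. The point is inside the cross-section and 2.95 mm from the nearest boundary — more than the 1.6 mm shell width (4 × 0.4), so it's in the infill interior.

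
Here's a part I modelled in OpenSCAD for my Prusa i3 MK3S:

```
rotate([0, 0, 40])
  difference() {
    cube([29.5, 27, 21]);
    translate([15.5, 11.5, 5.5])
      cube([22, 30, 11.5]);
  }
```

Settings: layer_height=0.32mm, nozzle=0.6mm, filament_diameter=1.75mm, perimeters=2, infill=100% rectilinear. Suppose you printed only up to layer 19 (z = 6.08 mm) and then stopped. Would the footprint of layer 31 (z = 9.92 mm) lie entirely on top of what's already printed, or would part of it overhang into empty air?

Compare the two slices. At z = 6.08: the 29.5×27 cube contributes its full rectangle (area 796.50 mm²); the cube at (15.5, 11.5) (footprint 22×30) is included at this height (area 660.00 mm²); Taking the first minus the rest: starting from the 29.5×27 cube (796.50 mm²), the 22×30 cube at (15.5, 11.5) partially overlaps it — only the 217.00 mm² overlap (of its 660.00 mm²) is removed, clipping the outline — area = 579.50 mm²; (whole slice rotated 40° about Z — lengths, areas and connectivity unchanged). At z = 9.92: the 29.5×27 cube contributes its full rectangle (area 796.50 mm²); the cube at (15.5, 11.5) (footprint 22×30) is included at this height (area 660.00 mm²); Taking the first minus the rest: starting from the 29.5×27 cube (796.50 mm²), the 22×30 cube at (15.5, 11.5) partially overlaps it — only the 217.00 mm² overlap (of its 660.00 mm²) is removed, clipping the outline — area = 579.50 mm²; (whole slice rotated 40° about Z — lengths, areas and connectivity unchanged). Checking containment: the cross-section at z = 9.92 is a subset of the cross-section at z = 6.08.

entirely on top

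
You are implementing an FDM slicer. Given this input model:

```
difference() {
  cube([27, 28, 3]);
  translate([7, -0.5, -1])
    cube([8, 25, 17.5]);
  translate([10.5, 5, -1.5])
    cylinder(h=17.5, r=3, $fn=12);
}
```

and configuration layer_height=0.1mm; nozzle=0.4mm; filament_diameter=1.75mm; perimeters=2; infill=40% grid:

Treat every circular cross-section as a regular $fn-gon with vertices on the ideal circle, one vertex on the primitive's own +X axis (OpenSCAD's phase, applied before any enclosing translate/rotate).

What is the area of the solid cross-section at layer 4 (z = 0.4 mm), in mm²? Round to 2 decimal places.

At z = 0.4 mm: the 27×28 cube contributes its full rectangle (area 756.00 mm²); the 8×25 cube at (7, -0.5) contributes its full rectangle (area 200.00 mm²); the r=3 cylinder at (10.5, 5) gives a regular 12-gon of circumradius 3 (constant along its height) (area = (12/2)·3.000²·sin(360°/12) = 27.00 mm²); After the difference (first − rest): starting from the 27×28 cube (756.00 mm²), the 8×25 cube at (7, -0.5) partially overlaps it — only the 196.00 mm² overlap (of its 200.00 mm²) is removed, clipping the outline; the r=3 cylinder at (10.5, 5) misses the remaining region (no effect) — area = 560.00 mm². Overall, the cross-section is a single solid region. Net area = 560.00 mm².

560.00 mm²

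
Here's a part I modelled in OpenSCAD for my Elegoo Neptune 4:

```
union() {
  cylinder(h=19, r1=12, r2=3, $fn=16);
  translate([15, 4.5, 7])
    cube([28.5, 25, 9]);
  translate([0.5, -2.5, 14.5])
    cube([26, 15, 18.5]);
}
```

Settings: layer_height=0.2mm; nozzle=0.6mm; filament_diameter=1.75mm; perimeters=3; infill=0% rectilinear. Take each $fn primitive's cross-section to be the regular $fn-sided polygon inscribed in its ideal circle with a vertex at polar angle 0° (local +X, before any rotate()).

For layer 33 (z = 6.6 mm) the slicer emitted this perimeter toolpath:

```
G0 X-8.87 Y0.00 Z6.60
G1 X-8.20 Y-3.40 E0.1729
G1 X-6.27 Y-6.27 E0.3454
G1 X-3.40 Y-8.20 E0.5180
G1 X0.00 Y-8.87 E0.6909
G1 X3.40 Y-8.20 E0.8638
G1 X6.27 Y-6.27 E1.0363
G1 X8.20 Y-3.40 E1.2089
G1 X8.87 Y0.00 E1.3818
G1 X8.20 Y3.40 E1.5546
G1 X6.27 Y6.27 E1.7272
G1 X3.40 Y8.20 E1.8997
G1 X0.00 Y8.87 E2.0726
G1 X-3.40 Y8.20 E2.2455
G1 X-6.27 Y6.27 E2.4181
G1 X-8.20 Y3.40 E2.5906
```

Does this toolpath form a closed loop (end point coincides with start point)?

Start point (G0): (-8.87, 0.00). End point (last G1): the path does not return to the start — open.

no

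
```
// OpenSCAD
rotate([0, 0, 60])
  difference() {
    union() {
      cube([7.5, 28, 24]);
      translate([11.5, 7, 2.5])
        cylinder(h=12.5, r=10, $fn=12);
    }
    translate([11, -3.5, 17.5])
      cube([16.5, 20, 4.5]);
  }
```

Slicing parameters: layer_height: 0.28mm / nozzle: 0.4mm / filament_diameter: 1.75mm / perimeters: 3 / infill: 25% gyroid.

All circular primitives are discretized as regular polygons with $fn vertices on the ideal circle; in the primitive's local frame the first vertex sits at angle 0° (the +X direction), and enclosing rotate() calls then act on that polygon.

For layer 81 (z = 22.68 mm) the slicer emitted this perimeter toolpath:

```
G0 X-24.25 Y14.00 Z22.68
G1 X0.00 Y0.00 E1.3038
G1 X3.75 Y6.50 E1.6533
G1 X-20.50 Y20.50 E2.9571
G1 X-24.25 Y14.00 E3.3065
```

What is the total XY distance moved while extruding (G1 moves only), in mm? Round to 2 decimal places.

Sum the Euclidean lengths of each G1 segment: total = 71.01 mm.

71.01 mm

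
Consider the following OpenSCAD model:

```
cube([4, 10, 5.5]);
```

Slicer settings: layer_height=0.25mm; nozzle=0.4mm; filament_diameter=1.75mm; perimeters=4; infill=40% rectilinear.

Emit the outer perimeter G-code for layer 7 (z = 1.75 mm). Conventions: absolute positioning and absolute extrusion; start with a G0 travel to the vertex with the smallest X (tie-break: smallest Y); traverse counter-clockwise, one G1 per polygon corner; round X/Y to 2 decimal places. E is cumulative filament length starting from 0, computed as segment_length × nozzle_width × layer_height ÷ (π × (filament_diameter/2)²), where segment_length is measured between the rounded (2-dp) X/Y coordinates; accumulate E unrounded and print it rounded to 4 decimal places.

At z = 1.75 mm: the cube (footprint 4×10) is included at this height. The outline is a single polygon with 4 vertices. Extrusion per mm of travel: 0.4 × 0.25 / (π × 0.875²) = 0.041575. Accumulating E over each segment gives final E = 1.1641.

G0 X0.00 Y0.00 Z1.75
G1 X4.00 Y0.00 E0.1663
G1 X4.00 Y10.00 E0.5821
G1 X0.00 Y10.00 E0.7484
G1 X0.00 Y0.00 E1.1641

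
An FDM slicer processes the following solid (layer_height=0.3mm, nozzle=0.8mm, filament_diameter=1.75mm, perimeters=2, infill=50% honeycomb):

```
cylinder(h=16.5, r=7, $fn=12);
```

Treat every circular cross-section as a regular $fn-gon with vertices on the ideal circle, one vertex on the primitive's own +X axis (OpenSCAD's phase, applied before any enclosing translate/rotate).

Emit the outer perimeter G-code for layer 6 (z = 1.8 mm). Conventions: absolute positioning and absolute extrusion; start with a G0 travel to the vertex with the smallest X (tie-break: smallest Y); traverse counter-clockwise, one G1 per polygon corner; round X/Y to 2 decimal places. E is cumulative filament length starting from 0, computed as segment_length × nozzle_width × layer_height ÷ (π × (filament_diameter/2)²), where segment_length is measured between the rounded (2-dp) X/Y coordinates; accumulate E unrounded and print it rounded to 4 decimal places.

G0 X-7.00 Y0.00 Z1.80
G1 X-6.06 Y-3.50 E0.3616
G1 X-3.50 Y-6.06 E0.7229
G1 X0.00 Y-7.00 E1.0845
G1 X3.50 Y-6.06 E1.4461
G1 X6.06 Y-3.50 E1.8073
G1 X7.00 Y0.00 E2.1689
G1 X6.06 Y3.50 E2.5305
G1 X3.50 Y6.06 E2.8918
G1 X0.00 Y7.00 E3.2534
G1 X-3.50 Y6.06 E3.6150
G1 X-6.06 Y3.50 E3.9762
G1 X-7.00 Y0.00 E4.3378

At z = 1.8 mm: the r=7 cylinder contributes a regular 12-gon of circumradius 7. The outline is a single polygon with 12 vertices. Extrusion per mm of travel: 0.8 × 0.3 / (π × 0.875²) = 0.099780. Accumulating E over each segment gives final E = 4.3378.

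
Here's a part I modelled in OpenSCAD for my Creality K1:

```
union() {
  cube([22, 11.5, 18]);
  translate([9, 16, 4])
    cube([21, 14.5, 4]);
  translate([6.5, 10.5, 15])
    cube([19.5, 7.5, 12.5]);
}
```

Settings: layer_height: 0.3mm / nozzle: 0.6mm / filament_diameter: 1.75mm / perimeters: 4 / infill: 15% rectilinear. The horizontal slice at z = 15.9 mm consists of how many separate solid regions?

1

At z = 15.9 mm: the cube is present — its section is the full 22×11.5 rectangle; the cube at (9, 16) does not reach this height (z outside [4, 8]); the cube at (6.5, 10.5) (footprint 19.5×7.5) is included at this height; Merging all regions: the regions partially overlap (shared area 15.50 mm²), so overlapping operands fuse into one piece — 1 connected region. The result has 1 disconnected region.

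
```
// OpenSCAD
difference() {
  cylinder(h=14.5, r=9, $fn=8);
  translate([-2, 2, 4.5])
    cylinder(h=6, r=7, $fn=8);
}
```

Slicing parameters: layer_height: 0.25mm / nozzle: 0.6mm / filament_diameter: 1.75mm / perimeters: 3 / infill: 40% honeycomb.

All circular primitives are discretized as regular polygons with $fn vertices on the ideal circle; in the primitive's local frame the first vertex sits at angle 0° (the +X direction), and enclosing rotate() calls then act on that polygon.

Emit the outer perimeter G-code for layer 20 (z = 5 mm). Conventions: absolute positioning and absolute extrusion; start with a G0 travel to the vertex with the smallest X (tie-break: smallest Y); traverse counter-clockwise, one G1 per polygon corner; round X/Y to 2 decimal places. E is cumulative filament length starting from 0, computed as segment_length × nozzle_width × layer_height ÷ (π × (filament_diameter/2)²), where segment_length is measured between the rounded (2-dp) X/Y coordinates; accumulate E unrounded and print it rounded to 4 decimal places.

G0 X-9.00 Y0.00 Z5.00
G1 X-6.36 Y-6.36 E0.4294
G1 X0.00 Y-9.00 E0.8589
G1 X6.36 Y-6.36 E1.2883
G1 X9.00 Y0.00 E1.7178
G1 X6.36 Y6.36 E2.1472
G1 X0.00 Y9.00 E2.5766
G1 X-1.00 Y8.59 E2.6440
G1 X2.95 Y6.95 E2.9108
G1 X5.00 Y2.00 E3.2449
G1 X2.95 Y-2.95 E3.5790
G1 X-2.00 Y-5.00 E3.9131
G1 X-6.95 Y-2.95 E4.2472
G1 X-8.59 Y1.00 E4.5140
G1 X-9.00 Y0.00 E4.5814

At z = 5 mm: the r=9 cylinder contributes a regular 8-gon of circumradius 9; the cylinder at (-2, 2): section is a regular 8-gon, circumradius r=7; After the difference (first − rest): starting from the r=9 cylinder, the r=7 cylinder at (-2, 2) partially overlaps it — only the 130.05 mm² overlap (of its 138.59 mm²) is removed, clipping the outline — 1 connected region. The outline is a single polygon with 14 vertices. Extrusion per mm of travel: 0.6 × 0.25 / (π × 0.875²) = 0.062363. Accumulating E over each segment gives final E = 4.5814.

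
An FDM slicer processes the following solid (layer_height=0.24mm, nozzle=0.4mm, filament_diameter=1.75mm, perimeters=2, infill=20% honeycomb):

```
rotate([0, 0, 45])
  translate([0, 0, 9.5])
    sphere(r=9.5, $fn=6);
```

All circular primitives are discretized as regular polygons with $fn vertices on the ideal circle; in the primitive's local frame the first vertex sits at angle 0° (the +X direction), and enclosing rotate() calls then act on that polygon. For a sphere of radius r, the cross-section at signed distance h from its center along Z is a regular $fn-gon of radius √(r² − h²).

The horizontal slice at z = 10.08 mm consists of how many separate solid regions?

1

At z = 10.08 mm: the r=9.5 sphere contributes a regular 6-gon of circumradius √(9.5²−0.58²) = 9.482; (whole slice rotated 45° about Z — lengths, areas and connectivity unchanged). The result has 1 disconnected region.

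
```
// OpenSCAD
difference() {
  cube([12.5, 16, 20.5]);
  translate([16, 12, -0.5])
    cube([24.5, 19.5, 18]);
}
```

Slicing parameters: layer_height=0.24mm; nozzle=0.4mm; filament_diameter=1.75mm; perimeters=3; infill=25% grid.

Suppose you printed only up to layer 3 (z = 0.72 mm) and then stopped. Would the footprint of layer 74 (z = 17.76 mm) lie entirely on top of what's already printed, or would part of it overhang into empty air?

Compare the two slices. At z = 0.72: the 12.5×16 cube contributes its full rectangle (area 200.00 mm²); the 24.5×19.5 cube at (16, 12) contributes its full rectangle (area 477.75 mm²); After the difference (first − rest): starting from the 12.5×16 cube (200.00 mm²), the 24.5×19.5 cube at (16, 12) misses the remaining region (no effect) — area = 200.00 mm². At z = 17.76: the 12.5×16 cube contributes its full rectangle (area 200.00 mm²); the cube at (16, 12) is not intersected at this z (z outside [-0.5, 17.5]); Subtracting the remaining from the first: none of the subtracted shapes is present at this height, so the 12.5×16 cube is unchanged — area = 200.00 mm². Checking containment: the cross-section at z = 17.76 is a subset of the cross-section at z = 0.72.

entirely on top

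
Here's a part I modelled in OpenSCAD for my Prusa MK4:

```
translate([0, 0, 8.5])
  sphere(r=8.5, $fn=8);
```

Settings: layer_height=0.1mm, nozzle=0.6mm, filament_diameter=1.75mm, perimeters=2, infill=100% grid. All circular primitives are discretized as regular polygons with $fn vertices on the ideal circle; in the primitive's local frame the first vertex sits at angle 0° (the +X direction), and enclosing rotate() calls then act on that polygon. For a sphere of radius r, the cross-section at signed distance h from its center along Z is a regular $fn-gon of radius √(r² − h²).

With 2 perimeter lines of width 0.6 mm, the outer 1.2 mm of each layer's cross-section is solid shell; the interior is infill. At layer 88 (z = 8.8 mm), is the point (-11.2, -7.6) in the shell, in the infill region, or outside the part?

At z = 8.8 mm: the sphere: section is a regular 8-gon, circumradius = √(r²−h²) = √(8.5²−0.3²) = 8.495. Overall, the cross-section is a single solid region. The nearest boundary edge runs (-8.49, 0.00)→(-6.01, -6.01); distance from the point to it = 5.41 mm. The point is not inside any of the regions above, so it lies outside the cross-section (5.41 mm from the nearest boundary).

outside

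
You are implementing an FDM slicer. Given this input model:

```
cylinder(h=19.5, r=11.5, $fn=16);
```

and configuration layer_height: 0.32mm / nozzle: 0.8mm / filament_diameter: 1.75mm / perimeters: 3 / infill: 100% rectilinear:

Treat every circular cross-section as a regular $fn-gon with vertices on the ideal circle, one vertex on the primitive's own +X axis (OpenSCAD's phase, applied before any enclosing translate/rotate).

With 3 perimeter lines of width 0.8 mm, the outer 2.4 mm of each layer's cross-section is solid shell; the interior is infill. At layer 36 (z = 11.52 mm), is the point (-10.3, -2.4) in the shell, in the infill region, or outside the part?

At z = 11.52 mm: the r=11.5 cylinder contributes a regular 16-gon of circumradius 11.5. Overall, the cross-section is a single solid region. The nearest boundary edge runs (-11.50, 0.00)→(-10.62, -4.40); distance from the point to it = 0.71 mm. The point is inside the cross-section, 0.71 mm from the nearest boundary — within the 2.4 mm shell band (3 × 0.8).

shell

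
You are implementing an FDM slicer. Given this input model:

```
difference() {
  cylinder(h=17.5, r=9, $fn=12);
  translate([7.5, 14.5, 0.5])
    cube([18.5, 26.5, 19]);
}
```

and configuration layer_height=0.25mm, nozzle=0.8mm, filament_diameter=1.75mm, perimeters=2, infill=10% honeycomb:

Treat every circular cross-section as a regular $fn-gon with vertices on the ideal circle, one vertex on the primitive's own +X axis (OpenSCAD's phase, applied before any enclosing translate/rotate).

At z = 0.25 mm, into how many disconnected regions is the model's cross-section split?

1

At z = 0.25 mm: the cylinder: section is a regular 12-gon, circumradius r=9; the cube at (7.5, 14.5) does not reach this height (z outside [0.5, 19.5]); Taking the first minus the rest: none of the subtracted shapes is present at this height, so the r=9 cylinder is unchanged — 1 connected region. The result has 1 disconnected region.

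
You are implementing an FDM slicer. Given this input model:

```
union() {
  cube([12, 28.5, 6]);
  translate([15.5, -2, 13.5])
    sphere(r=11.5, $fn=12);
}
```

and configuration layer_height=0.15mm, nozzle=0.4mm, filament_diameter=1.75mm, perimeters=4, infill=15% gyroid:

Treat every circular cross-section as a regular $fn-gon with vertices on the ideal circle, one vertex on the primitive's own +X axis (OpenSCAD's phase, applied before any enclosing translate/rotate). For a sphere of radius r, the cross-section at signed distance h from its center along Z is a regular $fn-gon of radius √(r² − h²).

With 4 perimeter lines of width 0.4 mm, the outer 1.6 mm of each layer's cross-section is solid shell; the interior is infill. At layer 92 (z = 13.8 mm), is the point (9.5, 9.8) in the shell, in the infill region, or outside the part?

At z = 13.8 mm: the cube is not intersected at this z (z outside [0, 6]); the r=11.5 sphere at (15.5, -2) contributes a regular 12-gon of circumradius √(11.5²−0.3²) = 11.496; Merging all regions: only the r=11.5 sphere at (15.5, -2) is present, so the union is just that shape — 1 connected region. Overall, the cross-section is a single solid region. The nearest boundary edge runs (15.50, 9.50)→(9.75, 7.96); distance from the point to it = 1.85 mm. The point is not inside any of the regions above, so it lies outside the cross-section (1.85 mm from the nearest boundary).

outside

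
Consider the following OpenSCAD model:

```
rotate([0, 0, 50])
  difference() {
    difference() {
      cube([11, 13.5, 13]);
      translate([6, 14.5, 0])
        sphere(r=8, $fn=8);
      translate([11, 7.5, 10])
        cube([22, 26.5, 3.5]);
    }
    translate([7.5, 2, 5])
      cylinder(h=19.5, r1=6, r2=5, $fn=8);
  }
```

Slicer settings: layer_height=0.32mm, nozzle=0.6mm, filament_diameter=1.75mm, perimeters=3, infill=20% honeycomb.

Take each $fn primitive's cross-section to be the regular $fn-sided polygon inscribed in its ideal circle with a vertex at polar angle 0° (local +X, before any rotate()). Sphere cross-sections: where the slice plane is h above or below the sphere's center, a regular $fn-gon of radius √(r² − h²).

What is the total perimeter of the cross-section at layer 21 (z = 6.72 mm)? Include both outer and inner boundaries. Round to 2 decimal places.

At z = 6.72 mm: the 11×13.5 cube contributes its full rectangle (perimeter 49.00 mm); the r=8 sphere at (6, 14.5) contributes a regular 8-gon of circumradius √(8²−6.72²) = 4.341 (perimeter = 2·8·4.341·sin(180°/8) = 26.58 mm); the cube at (11, 7.5) does not reach this height (z outside [10, 13.5]); Taking the first minus the rest: starting from the 11×13.5 cube, the r=8 sphere at (6, 14.5) partially overlaps it — only the 18.38 mm² overlap (of its 53.29 mm²) is removed, clipping the outline — boundary = 52.27 mm; the cone at (7.5, 2) contributes a regular 8-gon of circumradius 5.912 (interpolated between r1=6 and r2=5 at t=0.088) (perimeter = 2·8·5.912·sin(180°/8) = 36.20 mm); After the difference (first − rest): starting from that combined region, the cone at (7.5, 2) partially overlaps it — only the 60.86 mm² overlap (of its 98.85 mm²) is removed, clipping the outline — boundary = 52.23 mm; (whole slice rotated 50° about Z — lengths, areas and connectivity unchanged). Overall, the cross-section is a single solid region. Total boundary length (outer) = 52.23 mm.

52.23 mm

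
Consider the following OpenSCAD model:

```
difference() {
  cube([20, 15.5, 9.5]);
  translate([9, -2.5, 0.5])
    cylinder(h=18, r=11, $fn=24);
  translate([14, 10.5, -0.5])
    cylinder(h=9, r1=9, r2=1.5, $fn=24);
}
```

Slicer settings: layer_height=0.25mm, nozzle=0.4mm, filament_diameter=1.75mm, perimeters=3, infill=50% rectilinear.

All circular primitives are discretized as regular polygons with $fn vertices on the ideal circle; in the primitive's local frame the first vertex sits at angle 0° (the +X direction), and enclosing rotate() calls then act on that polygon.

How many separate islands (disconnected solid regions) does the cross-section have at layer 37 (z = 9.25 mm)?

At z = 9.25 mm: the cube (footprint 20×15.5) is included at this height; the cylinder at (9, -2.5): section is a regular 24-gon, circumradius r=11; the cone at (14, 10.5) is not intersected at this z (z outside [-0.5, 8.5]); Subtracting the remaining from the first: starting from the 20×15.5 cube, the r=11 cylinder at (9, -2.5) partially overlaps it — only the 130.12 mm² overlap (of its 375.81 mm²) is removed, clipping the outline — 1 connected region. Overall, the cross-section is a single solid region. Island count = 1.

1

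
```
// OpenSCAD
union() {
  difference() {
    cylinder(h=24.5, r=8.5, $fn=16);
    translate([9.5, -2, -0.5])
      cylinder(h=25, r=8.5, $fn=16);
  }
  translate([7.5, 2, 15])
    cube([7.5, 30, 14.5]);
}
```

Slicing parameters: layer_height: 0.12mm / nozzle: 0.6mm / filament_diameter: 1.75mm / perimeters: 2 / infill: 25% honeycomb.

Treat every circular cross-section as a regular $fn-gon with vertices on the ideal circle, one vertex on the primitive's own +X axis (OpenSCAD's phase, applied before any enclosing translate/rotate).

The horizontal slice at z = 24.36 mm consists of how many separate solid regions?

At z = 24.36 mm: the cylinder: section is a regular 16-gon, circumradius r=8.5; the cylinder at (9.5, -2): section is a regular 16-gon, circumradius r=8.5; Subtracting the remaining from the first: starting from the r=8.5 cylinder, the r=8.5 cylinder at (9.5, -2) partially overlaps it — only the 67.81 mm² overlap (of its 221.19 mm²) is removed, clipping the outline — 1 connected region; the 7.5×30 cube at (7.5, 2) contributes its full rectangle; Taking the union: the 2 present regions are separate (no shared area or edge), so areas and boundary lengths simply add and each stays a separate island — 2 connected regions. The result has 2 disconnected regions.

2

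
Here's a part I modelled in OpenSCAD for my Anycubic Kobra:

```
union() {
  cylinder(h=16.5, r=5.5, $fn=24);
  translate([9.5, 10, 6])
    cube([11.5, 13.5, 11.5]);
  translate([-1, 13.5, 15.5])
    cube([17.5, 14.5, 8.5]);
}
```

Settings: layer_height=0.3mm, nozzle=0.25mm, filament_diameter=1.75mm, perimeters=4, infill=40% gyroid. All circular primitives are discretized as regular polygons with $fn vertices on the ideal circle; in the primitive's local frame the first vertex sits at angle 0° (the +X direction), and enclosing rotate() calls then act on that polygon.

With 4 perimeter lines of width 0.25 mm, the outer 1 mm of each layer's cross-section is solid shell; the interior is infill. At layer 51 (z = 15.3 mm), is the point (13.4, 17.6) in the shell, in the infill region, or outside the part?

infill

At z = 15.3 mm: the r=5.5 cylinder gives a regular 24-gon of circumradius 5.5 (constant along its height); the cube at (9.5, 10) is present — its section is the full 11.5×13.5 rectangle; the cube at (-1, 13.5) does not reach this height (z outside [15.5, 24]); Merging all regions: the 2 present regions are separate (no shared area or edge), so areas and boundary lengths simply add and each stays a separate island — 2 connected regions. Overall, the cross-section has 2 separate islands. The nearest boundary edge runs (9.50, 10.00)→(9.50, 23.50); distance from the point to it = 3.90 mm. (Shell/infill is judged within the island containing the point — the largest one.) The point is inside the cross-section and 3.90 mm from the nearest boundary — more than the 1 mm shell width (4 × 0.25), so it's in the infill interior.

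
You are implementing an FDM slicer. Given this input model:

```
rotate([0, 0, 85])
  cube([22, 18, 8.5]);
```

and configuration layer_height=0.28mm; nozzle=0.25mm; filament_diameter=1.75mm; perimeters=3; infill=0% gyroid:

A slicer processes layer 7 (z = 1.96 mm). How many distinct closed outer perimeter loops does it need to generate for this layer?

1

At z = 1.96 mm: the 22×18 cube contributes its full rectangle; (whole slice rotated 85° about Z — lengths, areas and connectivity unchanged). The result has 1 disconnected region.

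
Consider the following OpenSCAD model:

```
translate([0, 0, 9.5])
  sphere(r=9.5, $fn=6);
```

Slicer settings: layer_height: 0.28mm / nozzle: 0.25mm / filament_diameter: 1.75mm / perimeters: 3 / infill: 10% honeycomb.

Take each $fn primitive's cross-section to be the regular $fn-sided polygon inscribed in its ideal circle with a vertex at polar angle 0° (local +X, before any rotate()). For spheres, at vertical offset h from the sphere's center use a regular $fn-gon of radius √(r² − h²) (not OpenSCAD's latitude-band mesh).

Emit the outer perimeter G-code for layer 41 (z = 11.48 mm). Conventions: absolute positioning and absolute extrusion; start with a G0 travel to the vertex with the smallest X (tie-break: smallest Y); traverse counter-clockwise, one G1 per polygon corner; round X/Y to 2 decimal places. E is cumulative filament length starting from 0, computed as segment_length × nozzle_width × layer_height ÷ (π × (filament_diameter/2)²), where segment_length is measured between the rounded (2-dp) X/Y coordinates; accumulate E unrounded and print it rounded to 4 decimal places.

G0 X-9.29 Y0.00 Z11.48
G1 X-4.65 Y-8.05 E0.2704
G1 X4.65 Y-8.05 E0.5411
G1 X9.29 Y0.00 E0.8115
G1 X4.65 Y8.05 E1.0819
G1 X-4.65 Y8.05 E1.3525
G1 X-9.29 Y0.00 E1.6229

At z = 11.48 mm: the r=9.5 sphere slices to a regular 6-gon of circumradius 9.291 (√(r²−h²) with h=1.98 from center). The outline is a single polygon with 6 vertices. Extrusion per mm of travel: 0.25 × 0.28 / (π × 0.875²) = 0.029103. Accumulating E over each segment gives final E = 1.6229.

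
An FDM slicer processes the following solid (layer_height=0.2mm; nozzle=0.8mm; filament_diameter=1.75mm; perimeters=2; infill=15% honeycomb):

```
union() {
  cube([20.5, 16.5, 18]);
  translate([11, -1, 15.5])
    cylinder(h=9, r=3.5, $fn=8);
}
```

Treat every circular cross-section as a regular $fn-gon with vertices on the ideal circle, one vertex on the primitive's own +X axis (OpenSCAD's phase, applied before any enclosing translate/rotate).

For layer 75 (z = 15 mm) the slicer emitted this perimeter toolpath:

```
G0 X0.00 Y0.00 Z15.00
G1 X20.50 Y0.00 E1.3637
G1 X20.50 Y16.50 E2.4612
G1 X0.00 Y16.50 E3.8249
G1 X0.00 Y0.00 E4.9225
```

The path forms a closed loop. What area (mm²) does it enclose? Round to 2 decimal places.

Apply the shoelace formula to the sequence of (X, Y) vertices; enclosed area = 338.25 mm².

338.25 mm²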